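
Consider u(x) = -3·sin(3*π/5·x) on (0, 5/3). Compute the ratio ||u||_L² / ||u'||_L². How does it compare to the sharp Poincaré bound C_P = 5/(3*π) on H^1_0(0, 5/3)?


||u||_L² / ||u'||_L² = 5/(3*π) = C_P.

u(x) = -3·sin(3*π/5·x), so u'(x) = -9*π*cos(3*π*x/5)/5.
Writing u(x) = A·sin(kπx/L) with A = -3 and k = 1, use ∫_0^L sin²(kπx/L) dx = L/2 and ∫_0^L cos²(kπx/L) dx = L/2.
u² = 9·sin²(3*π/5·x) and (u')² = 81*π^2/25·cos²(3*π/5·x), and each of sin², cos² integrates to L/2 = 5/6 over (0, 5/3).
∫_0^5/3 u² dx = 15/2, so ||u||_L² = sqrt(30)/2.
∫_0^5/3 (u')² dx = 27*π^2/10, so ||u'||_L² = 3*sqrt(30)*π/10.
Ratio ||u||_L² / ||u'||_L² = 5/(3*π).
Sharp Poincaré constant on H^1_0(0, 5/3) is C_P = L/π = 5/(3*π), achieved by sin(3*π/5·x).
This is the k = 1 eigenfunction (up to amplitude), so the ratio equals the sharp Poincaré constant exactly.


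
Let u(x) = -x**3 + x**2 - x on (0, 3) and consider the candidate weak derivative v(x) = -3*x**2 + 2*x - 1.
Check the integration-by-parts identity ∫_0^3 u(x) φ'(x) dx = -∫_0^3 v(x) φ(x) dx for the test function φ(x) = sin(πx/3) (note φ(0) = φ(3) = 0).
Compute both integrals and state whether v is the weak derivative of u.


LHS = -324/π^3 + 69/π, RHS = -324/π^3 + 69/π. Yes, v = u' weakly.

u(x) = -x**3 + x**2 - x, classical derivative u'(x) = -3*x**2 + 2*x - 1.
φ(x) = sin(πx/3), so φ'(x) = π*cos(π*x/3)/3.
Note φ(0) = φ(3) = 0, so the boundary term u·φ vanishes.
LHS = ∫_0^3 u(x) φ'(x) dx = ∫_0^3 (-π*x^3*cos(π*x/3)/3 + π*x^2*cos(π*x/3)/3 - π*x*cos(π*x/3)/3) dx. Term by term:
  ∫_0^3 -π*x*cos(π*x/3)/3 dx = 6/π;  ∫_0^3 -π*x^3*cos(π*x/3)/3 dx = -324/π^3 + 81/π;  ∫_0^3 π*x^2*cos(π*x/3)/3 dx = -18/π.
Sum: 6/π + -324/π^3 + 81/π − 18/π = -324/π^3 + 69/π.
So LHS = -324/π^3 + 69/π.
∫_0^3 v(x) φ(x) dx = ∫_0^3 (-3*x^2*sin(π*x/3) + 2*x*sin(π*x/3) - sin(π*x/3)) dx. Term by term:
  ∫_0^3 -sin(π*x/3) dx = -6/π;  ∫_0^3 -3*x^2*sin(π*x/3) dx = -81/π + 324/π^3;  ∫_0^3 2*x*sin(π*x/3) dx = 18/π.
Sum: -6/π + -81/π + 324/π^3 + 18/π = -69/π + 324/π^3.
So RHS = -∫_0^3 v(x) φ(x) dx = -324/π^3 + 69/π.
LHS = RHS, so the identity holds for this test φ.
Moreover u is smooth here and v(x) = u'(x) = -3*x**2 + 2*x - 1 pointwise, so the identity holds for every test function. Hence v is the weak derivative of u.


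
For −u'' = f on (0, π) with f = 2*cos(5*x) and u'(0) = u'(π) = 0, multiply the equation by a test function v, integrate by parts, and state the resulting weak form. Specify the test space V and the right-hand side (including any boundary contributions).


V = H^1(0, π) (no boundary constraint on v; u is determined up to an additive constant); weak form: ∫_0^π u'v' dx = ∫_0^π (2*cos(5*x)) v dx for all v ∈ V.

Multiply both sides by a test function v and integrate from 0 to π:
  ∫_0^π −u''(x) v(x) dx = ∫_0^π f(x) v(x) dx.
Integrate the LHS by parts once:
  ∫_0^π −u'' v dx = −[u'(x) v(x)]_0^π + ∫_0^π u'(x) v'(x) dx.
Thus ∫_0^π u'(x) v'(x) dx = ∫_0^π f(x) v(x) dx + [u'(x) v(x)]_0^π.
Choose V so that boundary terms are either known or forced to vanish.
u has homogeneous Neumann: u'(0) = u'(π) = 0. So [u' v]_0^π = 0·v(π) − 0·v(0) = 0 for any v; take V = H^1(0, π).
Weak formulation: find u (satisfying any essential BC) such that ∫_0^π u'(x) v'(x) dx = ∫_0^π f v dx for all v ∈ V (homogeneous Neumann, so boundary terms vanish).
Substituting f(x) = 2*cos(5*x), the right-hand side is ∫_0^π (2*cos(5*x)) v dx.
Compatibility check (pure Neumann): taking v ≡ 1 ∈ V gives 0 = ∫_0^π f dx + (0) − (0), i.e. ∫_0^π f dx must equal u'(0) − u'(π) = 0. Indeed ∫_0^π (2*cos(5*x)) dx = 0, so the data are compatible. The solution is then unique only up to an additive constant (fix it e.g. by requiring ∫_0^π u dx = 0).


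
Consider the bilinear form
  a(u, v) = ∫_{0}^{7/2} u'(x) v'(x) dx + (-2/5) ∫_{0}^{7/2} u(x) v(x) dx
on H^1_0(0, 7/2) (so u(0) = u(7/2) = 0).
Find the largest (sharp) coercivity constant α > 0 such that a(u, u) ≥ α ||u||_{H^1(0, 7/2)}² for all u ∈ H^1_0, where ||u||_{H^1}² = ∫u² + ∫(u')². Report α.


α = 2*(-49 + 10*π^2)/(5*(4*π^2 + 49))

Coercivity of a(·,·) on H^1_0(0, 7/2) means a(u, u) ≥ α ||u||_{H^1}² for every u ∈ H^1_0.
The interval has length L = 7/2, and Poincaré/coercivity depend only on L. Here a(u, u) = ∫(u')² + (-2/5)·∫u².
Here c = -2/5 < 0 with |c| < (π/L)² = 4*π^2/49, so coercivity still holds. The condition a(u,u) ≥ α||u||_{H^1}² reads (1−α)∫(u')² ≥ (α−c)∫u². Any admissible α is ≤ 1 (rapidly oscillating u have ∫u²/∫(u')² → 0), and α = 1 would force 0 ≥ (1−c)∫u², impossible since c < 1; so 1−α > 0. By the sharp Poincaré inequality on H^1_0 of an interval of length L, ∫(u')² ≥ (π/L)²∫u² with equality for the first sine mode sin(π(x−x₀)/L) (x₀ the left endpoint), so the inequality holds for all u iff (1−α)(π/L)² ≥ α − c, i.e. α ≤ ((π/L)² + c)/((π/L)² + 1) = (1 + c(L/π)²)/(1 + (L/π)²). (Direct route, valid since c ≤ 0: Poincaré gives c∫u² ≥ c(L/π)²∫(u')², so a(u,u) ≥ (1 + c(L/π)²)∫(u')², while ||u||_{H^1}² ≤ (1 + (L/π)²)∫(u')²; dividing yields the same α.) With (π/L)² = 4*π^2/49 and c = -2/5, the largest admissible constant is α = ((π/L)² + c)/((π/L)² + 1).
Simplifying, α = 2*(-49 + 10*π^2)/(5*(4*π^2 + 49)).


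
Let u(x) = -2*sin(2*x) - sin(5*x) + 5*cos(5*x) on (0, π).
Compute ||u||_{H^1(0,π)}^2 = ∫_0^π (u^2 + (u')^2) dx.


||u||_{H^1(0,π)}^2 = 2080/21 + 348*π

u'(x) = -25*sin(5*x) - 4*cos(2*x) - 5*cos(5*x).
Expand u² and (u')² and integrate term by term on (0, π), using: for integers n ≥ 1, ∫_0^π sin²(nx) dx = ∫_0^π cos²(nx) dx = π/2; for n ≠ n', ∫_0^π sin(nx)sin(n'x) dx = ∫_0^π cos(nx)cos(n'x) dx = 0; and by product-to-sum, ∫_0^π sin(nx)cos(n'x) dx = ½∫_0^π [sin((n+n')x) + sin((n−n')x)] dx, which is 0 when n+n' is even and 2n/(n²−n'²) when n+n' is odd (it need not vanish on (0, π)).
  u² squared terms: (-1)²·∫sin(5x)² dx = 1·π/2 = π/2;  (-2)²·∫sin(2x)² dx = 4·π/2 = 2*π;  (5)²·∫cos(5x)² dx = 25·π/2 = 25*π/2.
  u² cross terms: 2·(-1)·(-2)·∫sin(5x)·sin(2x) dx = 4·(0) = 0;  2·(-1)·(5)·∫sin(5x)·cos(5x) dx = -10·(0) = 0;  2·(-2)·(5)·∫sin(2x)·cos(5x) dx = -20·(-4/21) = 80/21.
  So ∫_0^π u² dx = π/2 + 2*π + 25*π/2 + 0 + 0 + 80/21 = 80/21 + 15*π.
  (u')² squared terms: (-25)²·∫sin(5x)² dx = 625·π/2 = 625*π/2;  (-5)²·∫cos(5x)² dx = 25·π/2 = 25*π/2;  (-4)²·∫cos(2x)² dx = 16·π/2 = 8*π.
  (u')² cross terms: 2·(-25)·(-5)·∫sin(5x)·cos(5x) dx = 250·(0) = 0;  2·(-25)·(-4)·∫sin(5x)·cos(2x) dx = 200·(10/21) = 2000/21;  2·(-5)·(-4)·∫cos(5x)·cos(2x) dx = 40·(0) = 0.
  So ∫_0^π (u')² dx = 625*π/2 + 25*π/2 + 8*π + 0 + 2000/21 + 0 = 2000/21 + 333*π.
||u||_{H^1}^2 = (80/21 + 15*π) + (2000/21 + 333*π) = 2080/21 + 348*π.


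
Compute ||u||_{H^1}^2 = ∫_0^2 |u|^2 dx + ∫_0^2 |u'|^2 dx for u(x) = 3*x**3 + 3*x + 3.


||u||_{H^1}^2 = 38856/35

The H^1 norm (squared) on an interval (0, L) is
  ||u||_{H^1}^2 = ∫_0^L u(x)^2 dx + ∫_0^L u'(x)^2 dx.
Compute u'(x) = 9*x**2 + 3.
Then u(x)^2 = 9*x**6 + 18*x**4 + 18*x**3 + 9*x**2 + 18*x + 9 and u'(x)^2 = 81*x**4 + 54*x**2 + 9.
Integrate each monomial from 0 to 2 using ∫_0^2 c·x^n dx = c·2^(n+1)/(n+1):
  ∫_0^2 u(x)^2 dx = ∫_0^2 (9*x^6 + 18*x^4 + 18*x^3 + 9*x^2 + 18*x + 9) dx. Term by term:
    ∫_0^2 9*x^6 dx = 1152/7;  ∫_0^2 18*x^4 dx = 576/5;  ∫_0^2 18*x^3 dx = 72;
    ∫_0^2 9*x^2 dx = 24;  ∫_0^2 18*x dx = 36;  ∫_0^2 9 dx = 18.
  Sum: 1152/7 + 576/5 + 72 + 24 + 36 + 18 = 15042/35.
  ∫_0^2 u'(x)^2 dx = ∫_0^2 (81*x^4 + 54*x^2 + 9) dx. Term by term:
    ∫_0^2 81*x^4 dx = 2592/5;  ∫_0^2 54*x^2 dx = 144;  ∫_0^2 9 dx = 18.
  Sum: 2592/5 + 144 + 18 = 3402/5.
Adding: ||u||_{H^1}^2 = 15042/35 + 3402/5 = 38856/35.


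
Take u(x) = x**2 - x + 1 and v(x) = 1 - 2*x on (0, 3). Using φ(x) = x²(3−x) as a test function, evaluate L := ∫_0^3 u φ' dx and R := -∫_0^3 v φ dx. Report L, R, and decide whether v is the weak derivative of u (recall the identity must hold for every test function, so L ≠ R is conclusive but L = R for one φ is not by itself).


LHS = -351/20, RHS = 351/20. No, v is not the weak derivative of u.

u(x) = x**2 - x + 1, classical derivative u'(x) = 2*x - 1.
φ(x) = x²(3−x), so φ'(x) = 3*x*(2 - x).
Note φ(0) = φ(3) = 0, so the boundary term u·φ vanishes.
LHS = ∫_0^3 u(x) φ'(x) dx = ∫_0^3 (-3*x^4 + 9*x^3 - 9*x^2 + 6*x) dx. Term by term:
  ∫_0^3 -3*x^4 dx = -729/5;  ∫_0^3 9*x^3 dx = 729/4;  ∫_0^3 -9*x^2 dx = -81;
  ∫_0^3 6*x dx = 27.
Sum: -729/5 + 729/4 − 81 + 27 = -351/20.
So LHS = -351/20.
∫_0^3 v(x) φ(x) dx = ∫_0^3 (2*x^4 - 7*x^3 + 3*x^2) dx. Term by term:
  ∫_0^3 2*x^4 dx = 486/5;  ∫_0^3 -7*x^3 dx = -567/4;  ∫_0^3 3*x^2 dx = 27.
Sum: 486/5 − 567/4 + 27 = -351/20.
So RHS = -∫_0^3 v(x) φ(x) dx = 351/20.
LHS − RHS = -351/10 ≠ 0, so the identity fails.
(For a valid weak derivative the identity must hold for EVERY test function, in particular this one. The failure shows v is NOT the weak derivative of u.)
Correct weak derivative would be u'(x) = 2*x - 1.


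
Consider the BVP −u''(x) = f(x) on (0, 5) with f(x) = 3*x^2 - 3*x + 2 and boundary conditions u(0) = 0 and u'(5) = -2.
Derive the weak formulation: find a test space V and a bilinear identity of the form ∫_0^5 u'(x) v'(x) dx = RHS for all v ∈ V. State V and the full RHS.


V = {v ∈ H^1(0, 5) : v(0) = 0} (test functions vanish at x = 0 where u is specified); weak form: ∫_0^5 u'v' dx = ∫_0^5 (3*x^2 - 3*x + 2) v dx − 2·v(5) for all v ∈ V.

Multiply both sides by a test function v and integrate from 0 to 5:
  ∫_0^5 −u''(x) v(x) dx = ∫_0^5 f(x) v(x) dx.
Integrate the LHS by parts once:
  ∫_0^5 −u'' v dx = −[u'(x) v(x)]_0^5 + ∫_0^5 u'(x) v'(x) dx.
Thus ∫_0^5 u'(x) v'(x) dx = ∫_0^5 f(x) v(x) dx + [u'(x) v(x)]_0^5.
Choose V so that boundary terms are either known or forced to vanish.
Mixed BC: u(0) = 0 (Dirichlet) and u'(5) = -2 (Neumann). Define V = {v ∈ H^1(0, 5) : v(0) = 0}. Then [u' v]_0^5 = u'(5)·v(5) − u'(0)·0 = − 2·v(5).
Weak formulation: find u (satisfying any essential BC) such that ∫_0^5 u'(x) v'(x) dx = ∫_0^5 f v dx − 2·v(5) for all v ∈ V (Dirichlet at 0 absorbed into V; Neumann datum at x = 5 contributes the boundary term).
Substituting f(x) = 3*x^2 - 3*x + 2, the right-hand side is ∫_0^5 (3*x^2 - 3*x + 2) v dx − 2·v(5).


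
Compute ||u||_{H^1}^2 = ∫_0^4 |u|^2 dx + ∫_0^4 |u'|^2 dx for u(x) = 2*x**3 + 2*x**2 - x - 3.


||u||_{H^1}^2 = 844168/35

The H^1 norm (squared) on an interval (0, L) is
  ||u||_{H^1}^2 = ∫_0^L u(x)^2 dx + ∫_0^L u'(x)^2 dx.
Compute u'(x) = 6*x**2 + 4*x - 1.
Then u(x)^2 = 4*x**6 + 8*x**5 - 16*x**3 - 11*x**2 + 6*x + 9 and u'(x)^2 = 36*x**4 + 48*x**3 + 4*x**2 - 8*x + 1.
Integrate each monomial from 0 to 4 using ∫_0^4 c·x^n dx = c·4^(n+1)/(n+1):
  ∫_0^4 u(x)^2 dx = ∫_0^4 (4*x^6 + 8*x^5 - 16*x^3 - 11*x^2 + 6*x + 9) dx. Term by term:
    ∫_0^4 4*x^6 dx = 65536/7;  ∫_0^4 8*x^5 dx = 16384/3;  ∫_0^4 -16*x^3 dx = -1024;
    ∫_0^4 -11*x^2 dx = -704/3;  ∫_0^4 6*x dx = 48;  ∫_0^4 9 dx = 36.
  Sum: 65536/7 + 16384/3 − 1024 − 704/3 + 48 + 36 = 286628/21.
  ∫_0^4 u'(x)^2 dx = ∫_0^4 (36*x^4 + 48*x^3 + 4*x^2 - 8*x + 1) dx. Term by term:
    ∫_0^4 36*x^4 dx = 36864/5;  ∫_0^4 48*x^3 dx = 3072;  ∫_0^4 4*x^2 dx = 256/3;
    ∫_0^4 -8*x dx = -64;  ∫_0^4 1 dx = 4.
  Sum: 36864/5 + 3072 + 256/3 − 64 + 4 = 157052/15.
Adding: ||u||_{H^1}^2 = 286628/21 + 157052/15 = 844168/35.


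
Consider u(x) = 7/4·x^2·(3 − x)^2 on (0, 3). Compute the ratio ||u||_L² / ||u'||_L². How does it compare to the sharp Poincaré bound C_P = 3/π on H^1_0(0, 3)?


||u||_L² / ||u'||_L² = sqrt(3)/2 < C_P = 3/π.

u(x) = 7/4·x^2·(3 − x)^2, so u'(x) = 7*x*(x - 3)*(2*x - 3)/2.
u(x) = 7/4·x^2·(3 − x)^2 vanishes at x = 0 and x = 3, so u ∈ H^1_0(0, 3). Differentiate via the product rule and integrate the resulting polynomials term by term.
  ∫_0^3 u² dx = ∫_0^3 (49*x^8/16 - 147*x^7/4 + 1323*x^6/8 - 1323*x^5/4 + 3969*x^4/16) dx. Term by term:
    ∫_0^3 49*x^8/16 dx = 107163/16;  ∫_0^3 -147*x^7/4 dx = -964467/32;  ∫_0^3 1323*x^6/8 dx = 413343/8;
    ∫_0^3 -1323*x^5/4 dx = -321489/8;  ∫_0^3 3969*x^4/16 dx = 964467/80.
  Sum: 107163/16 − 964467/32 + 413343/8 − 321489/8 + 964467/80 = 15309/160.
  ∫_0^3 (u')² dx = ∫_0^3 (49*x^6 - 441*x^5 + 5733*x^4/4 - 3969*x^3/2 + 3969*x^2/4) dx. Term by term:
    ∫_0^3 49*x^6 dx = 15309;  ∫_0^3 -441*x^5 dx = -107163/2;  ∫_0^3 5733*x^4/4 dx = 1393119/20;
    ∫_0^3 -3969*x^3/2 dx = -321489/8;  ∫_0^3 3969*x^2/4 dx = 35721/4.
  Sum: 15309 − 107163/2 + 1393119/20 − 321489/8 + 35721/4 = 5103/40.
∫_0^3 u² dx = 15309/160, so ||u||_L² = 27*sqrt(210)/40.
∫_0^3 (u')² dx = 5103/40, so ||u'||_L² = 27*sqrt(70)/20.
Ratio ||u||_L² / ||u'||_L² = sqrt(3)/2.
Sharp Poincaré constant on H^1_0(0, 3) is C_P = L/π = 3/π, achieved by sin(π/3·x).
A polynomial bump cannot attain the sharp Poincaré constant (only the first sine eigenfunction does), so the ratio is strictly less than C_P, consistent with ||u||_L² ≤ C_P ||u'||_L².


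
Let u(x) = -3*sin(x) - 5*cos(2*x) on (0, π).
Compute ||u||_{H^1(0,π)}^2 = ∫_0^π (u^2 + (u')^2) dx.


||u||_{H^1(0,π)}^2 = -100 + 143*π/2

u'(x) = 10*sin(2*x) - 3*cos(x).
Expand u² and (u')² and integrate term by term on (0, π), using: for integers n ≥ 1, ∫_0^π sin²(nx) dx = ∫_0^π cos²(nx) dx = π/2; for n ≠ n', ∫_0^π sin(nx)sin(n'x) dx = ∫_0^π cos(nx)cos(n'x) dx = 0; and by product-to-sum, ∫_0^π sin(nx)cos(n'x) dx = ½∫_0^π [sin((n+n')x) + sin((n−n')x)] dx, which is 0 when n+n' is even and 2n/(n²−n'²) when n+n' is odd (it need not vanish on (0, π)).
  u² squared terms: (-5)²·∫cos(2x)² dx = 25·π/2 = 25*π/2;  (-3)²·∫sin(x)² dx = 9·π/2 = 9*π/2.
  u² cross terms: 2·(-5)·(-3)·∫cos(2x)·sin(x) dx = 30·(-2/3) = -20.
  So ∫_0^π u² dx = 25*π/2 + 9*π/2 − 20 = -20 + 17*π.
  (u')² squared terms: (-3)²·∫cos(x)² dx = 9·π/2 = 9*π/2;  (10)²·∫sin(2x)² dx = 100·π/2 = 50*π.
  (u')² cross terms: 2·(-3)·(10)·∫cos(x)·sin(2x) dx = -60·(4/3) = -80.
  So ∫_0^π (u')² dx = 9*π/2 + 50*π − 80 = -80 + 109*π/2.
||u||_{H^1}^2 = (-20 + 17*π) + (-80 + 109*π/2) = -100 + 143*π/2.


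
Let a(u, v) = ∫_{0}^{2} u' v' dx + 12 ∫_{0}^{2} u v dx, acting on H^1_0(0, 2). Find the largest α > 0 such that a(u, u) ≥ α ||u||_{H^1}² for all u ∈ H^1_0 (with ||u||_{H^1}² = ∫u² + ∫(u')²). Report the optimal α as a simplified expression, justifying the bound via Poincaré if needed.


α = 1

Coercivity of a(·,·) on H^1_0(0, 2) means a(u, u) ≥ α ||u||_{H^1}² for every u ∈ H^1_0.
The interval has length L = 2, and Poincaré/coercivity depend only on L. Here a(u, u) = ∫(u')² + (12)·∫u².
Here c = 12 ≥ 1, so a(u,u) = ∫(u')² + c∫u² ≥ ∫(u')² + ∫u² = ||u||_{H^1}², i.e. α = 1 works. No larger α is possible: a(u,u) ≥ α||u||_{H^1}² means (1−α)∫(u')² ≥ (α−c)∫u², and for the modes u_n = sin(nπ(x−x₀)/L) (x₀ the left endpoint) one has ∫u_n²/∫(u_n')² = (L/(nπ))² → 0, so a(u_n,u_n)/||u_n||_{H^1}² → 1. Hence the optimal constant is α = 1.
Therefore α = 1.


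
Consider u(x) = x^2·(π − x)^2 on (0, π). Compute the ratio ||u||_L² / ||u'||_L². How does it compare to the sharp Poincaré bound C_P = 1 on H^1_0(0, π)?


||u||_L² / ||u'||_L² = sqrt(3)*π/6 < C_P = 1.

u(x) = x^2·(π − x)^2, so u'(x) = 2*x*(x - π)*(2*x - π).
u(x) = x^2·(π − x)^2 vanishes at x = 0 and x = π, so u ∈ H^1_0(0, π). Differentiate via the product rule and integrate the resulting polynomials term by term.
  ∫_0^π u² dx = ∫_0^π (x^8 - 4*π*x^7 + 6*π^2*x^6 - 4*π^3*x^5 + π^4*x^4) dx. Term by term:
    ∫_0^π x^8 dx = π^9/9;  ∫_0^π -4*π*x^7 dx = -π^9/2;  ∫_0^π 6*π^2*x^6 dx = 6*π^9/7;
    ∫_0^π -4*π^3*x^5 dx = -2*π^9/3;  ∫_0^π π^4*x^4 dx = π^9/5.
  Sum: π^9/9 − π^9/2 + 6*π^9/7 − 2*π^9/3 + π^9/5 = π^9/630.
  ∫_0^π (u')² dx = ∫_0^π (16*x^6 - 48*π*x^5 + 52*π^2*x^4 - 24*π^3*x^3 + 4*π^4*x^2) dx. Term by term:
    ∫_0^π 16*x^6 dx = 16*π^7/7;  ∫_0^π -48*π*x^5 dx = -8*π^7;  ∫_0^π 52*π^2*x^4 dx = 52*π^7/5;
    ∫_0^π -24*π^3*x^3 dx = -6*π^7;  ∫_0^π 4*π^4*x^2 dx = 4*π^7/3.
  Sum: 16*π^7/7 − 8*π^7 + 52*π^7/5 − 6*π^7 + 4*π^7/3 = 2*π^7/105.
∫_0^π u² dx = π^9/630, so ||u||_L² = sqrt(70)*π^(9/2)/210.
∫_0^π (u')² dx = 2*π^7/105, so ||u'||_L² = sqrt(210)*π^(7/2)/105.
Ratio ||u||_L² / ||u'||_L² = sqrt(3)*π/6.
Sharp Poincaré constant on H^1_0(0, π) is C_P = L/π = 1, achieved by sin(x).
A polynomial bump cannot attain the sharp Poincaré constant (only the first sine eigenfunction does), so the ratio is strictly less than C_P, consistent with ||u||_L² ≤ C_P ||u'||_L².


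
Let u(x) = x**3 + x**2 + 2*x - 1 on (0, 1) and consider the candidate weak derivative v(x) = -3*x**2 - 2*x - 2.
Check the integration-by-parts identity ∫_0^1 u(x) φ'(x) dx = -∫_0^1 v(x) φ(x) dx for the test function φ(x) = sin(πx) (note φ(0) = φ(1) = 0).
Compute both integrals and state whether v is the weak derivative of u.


LHS = -9/π + 12/π^3, RHS = -12/π^3 + 9/π. No, v is not the weak derivative of u.

u(x) = x**3 + x**2 + 2*x - 1, classical derivative u'(x) = 3*x**2 + 2*x + 2.
φ(x) = sin(πx), so φ'(x) = π*cos(π*x).
Note φ(0) = φ(1) = 0, so the boundary term u·φ vanishes.
LHS = ∫_0^1 u(x) φ'(x) dx = ∫_0^1 (π*x^3*cos(π*x) + π*x^2*cos(π*x) + 2*π*x*cos(π*x) - π*cos(π*x)) dx. Term by term:
  ∫_0^1 -π*cos(π*x) dx = 0;  ∫_0^1 π*x^2*cos(π*x) dx = -2/π;  ∫_0^1 π*x^3*cos(π*x) dx = -3/π + 12/π^3;
  ∫_0^1 2*π*x*cos(π*x) dx = -4/π.
Sum: 0 − 2/π + -3/π + 12/π^3 − 4/π = -9/π + 12/π^3.
So LHS = -9/π + 12/π^3.
∫_0^1 v(x) φ(x) dx = ∫_0^1 (-3*x^2*sin(π*x) - 2*x*sin(π*x) - 2*sin(π*x)) dx. Term by term:
  ∫_0^1 -2*sin(π*x) dx = -4/π;  ∫_0^1 -3*x^2*sin(π*x) dx = -3/π + 12/π^3;  ∫_0^1 -2*x*sin(π*x) dx = -2/π.
Sum: -4/π + -3/π + 12/π^3 − 2/π = -9/π + 12/π^3.
So RHS = -∫_0^1 v(x) φ(x) dx = -12/π^3 + 9/π.
LHS − RHS = -18/π + 24/π^3 ≠ 0, so the identity fails.
(For a valid weak derivative the identity must hold for EVERY test function, in particular this one. The failure shows v is NOT the weak derivative of u.)
Correct weak derivative would be u'(x) = 3*x**2 + 2*x + 2.


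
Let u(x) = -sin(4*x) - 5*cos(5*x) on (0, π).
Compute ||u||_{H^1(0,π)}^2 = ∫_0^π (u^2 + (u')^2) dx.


||u||_{H^1(0,π)}^2 = -2080/9 + 667*π/2

u'(x) = 25*sin(5*x) - 4*cos(4*x).
Expand u² and (u')² and integrate term by term on (0, π), using: for integers n ≥ 1, ∫_0^π sin²(nx) dx = ∫_0^π cos²(nx) dx = π/2; for n ≠ n', ∫_0^π sin(nx)sin(n'x) dx = ∫_0^π cos(nx)cos(n'x) dx = 0; and by product-to-sum, ∫_0^π sin(nx)cos(n'x) dx = ½∫_0^π [sin((n+n')x) + sin((n−n')x)] dx, which is 0 when n+n' is even and 2n/(n²−n'²) when n+n' is odd (it need not vanish on (0, π)).
  u² squared terms: (-1)²·∫sin(4x)² dx = 1·π/2 = π/2;  (-5)²·∫cos(5x)² dx = 25·π/2 = 25*π/2.
  u² cross terms: 2·(-1)·(-5)·∫sin(4x)·cos(5x) dx = 10·(-8/9) = -80/9.
  So ∫_0^π u² dx = π/2 + 25*π/2 − 80/9 = -80/9 + 13*π.
  (u')² squared terms: (-4)²·∫cos(4x)² dx = 16·π/2 = 8*π;  (25)²·∫sin(5x)² dx = 625·π/2 = 625*π/2.
  (u')² cross terms: 2·(-4)·(25)·∫cos(4x)·sin(5x) dx = -200·(10/9) = -2000/9.
  So ∫_0^π (u')² dx = 8*π + 625*π/2 − 2000/9 = -2000/9 + 641*π/2.
||u||_{H^1}^2 = (-80/9 + 13*π) + (-2000/9 + 641*π/2) = -2080/9 + 667*π/2.


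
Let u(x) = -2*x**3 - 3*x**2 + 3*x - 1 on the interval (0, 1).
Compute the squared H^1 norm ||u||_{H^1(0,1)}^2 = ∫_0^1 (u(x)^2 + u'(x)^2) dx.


||u||_{H^1}^2 = 1237/70

The H^1 norm (squared) on an interval (0, L) is
  ||u||_{H^1}^2 = ∫_0^L u(x)^2 dx + ∫_0^L u'(x)^2 dx.
Compute u'(x) = -6*x**2 - 6*x + 3.
Then u(x)^2 = 4*x**6 + 12*x**5 - 3*x**4 - 14*x**3 + 15*x**2 - 6*x + 1 and u'(x)^2 = 36*x**4 + 72*x**3 - 36*x + 9.
Integrate each monomial from 0 to 1 using ∫_0^1 c·x^n dx = c·1^(n+1)/(n+1):
  ∫_0^1 u(x)^2 dx = ∫_0^1 (4*x^6 + 12*x^5 - 3*x^4 - 14*x^3 + 15*x^2 - 6*x + 1) dx. Term by term:
    ∫_0^1 4*x^6 dx = 4/7;  ∫_0^1 12*x^5 dx = 2;  ∫_0^1 -3*x^4 dx = -3/5;
    ∫_0^1 -14*x^3 dx = -7/2;  ∫_0^1 15*x^2 dx = 5;  ∫_0^1 -6*x dx = -3;
    ∫_0^1 1 dx = 1.
  Sum: 4/7 + 2 − 3/5 − 7/2 + 5 − 3 + 1 = 103/70.
  ∫_0^1 u'(x)^2 dx = ∫_0^1 (36*x^4 + 72*x^3 - 36*x + 9) dx. Term by term:
    ∫_0^1 36*x^4 dx = 36/5;  ∫_0^1 72*x^3 dx = 18;  ∫_0^1 -36*x dx = -18;
    ∫_0^1 9 dx = 9.
  Sum: 36/5 + 18 − 18 + 9 = 81/5.
Adding: ||u||_{H^1}^2 = 103/70 + 81/5 = 1237/70.


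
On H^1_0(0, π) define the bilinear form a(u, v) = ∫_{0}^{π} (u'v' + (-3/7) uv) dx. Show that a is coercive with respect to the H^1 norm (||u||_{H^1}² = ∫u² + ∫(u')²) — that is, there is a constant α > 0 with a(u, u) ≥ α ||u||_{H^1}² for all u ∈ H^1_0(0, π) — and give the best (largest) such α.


α = 2/7

Coercivity of a(·,·) on H^1_0(0, π) means a(u, u) ≥ α ||u||_{H^1}² for every u ∈ H^1_0.
The interval has length L = π, and Poincaré/coercivity depend only on L. Here a(u, u) = ∫(u')² + (-3/7)·∫u².
Here c = -3/7 < 0 with |c| < (π/L)² = 1, so coercivity still holds. The condition a(u,u) ≥ α||u||_{H^1}² reads (1−α)∫(u')² ≥ (α−c)∫u². Any admissible α is ≤ 1 (rapidly oscillating u have ∫u²/∫(u')² → 0), and α = 1 would force 0 ≥ (1−c)∫u², impossible since c < 1; so 1−α > 0. By the sharp Poincaré inequality on H^1_0 of an interval of length L, ∫(u')² ≥ (π/L)²∫u² with equality for the first sine mode sin(π(x−x₀)/L) (x₀ the left endpoint), so the inequality holds for all u iff (1−α)(π/L)² ≥ α − c, i.e. α ≤ ((π/L)² + c)/((π/L)² + 1) = (1 + c(L/π)²)/(1 + (L/π)²). (Direct route, valid since c ≤ 0: Poincaré gives c∫u² ≥ c(L/π)²∫(u')², so a(u,u) ≥ (1 + c(L/π)²)∫(u')², while ||u||_{H^1}² ≤ (1 + (L/π)²)∫(u')²; dividing yields the same α.) With (π/L)² = 1 and c = -3/7, the largest admissible constant is α = ((π/L)² + c)/((π/L)² + 1).
Simplifying, α = 2/7.


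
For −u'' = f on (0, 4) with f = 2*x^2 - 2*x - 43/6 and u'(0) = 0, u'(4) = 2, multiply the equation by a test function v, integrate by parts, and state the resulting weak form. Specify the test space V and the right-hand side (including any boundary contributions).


V = H^1(0, 4) (v unrestricted at boundary; u is determined up to an additive constant); weak form: ∫_0^4 u'v' dx = ∫_0^4 (2*x^2 - 2*x - 43/6) v dx + 2·v(4) for all v ∈ V.

Multiply both sides by a test function v and integrate from 0 to 4:
  ∫_0^4 −u''(x) v(x) dx = ∫_0^4 f(x) v(x) dx.
Integrate the LHS by parts once:
  ∫_0^4 −u'' v dx = −[u'(x) v(x)]_0^4 + ∫_0^4 u'(x) v'(x) dx.
Thus ∫_0^4 u'(x) v'(x) dx = ∫_0^4 f(x) v(x) dx + [u'(x) v(x)]_0^4.
Choose V so that boundary terms are either known or forced to vanish.
u has inhomogeneous Neumann u'(0) = 0, u'(4) = 2. [u' v]_0^4 = (2)·v(4) − (0)·v(0) = 2·v(4). Take V = H^1(0, 4); boundary term becomes part of RHS.
Weak formulation: find u (satisfying any essential BC) such that ∫_0^4 u'(x) v'(x) dx = ∫_0^4 f v dx + 2·v(4) for all v ∈ V (Neumann data are natural BCs: they enter the RHS as boundary terms).
Substituting f(x) = 2*x^2 - 2*x - 43/6, the right-hand side is ∫_0^4 (2*x^2 - 2*x - 43/6) v dx + 2·v(4).
Compatibility check (pure Neumann): taking v ≡ 1 ∈ V gives 0 = ∫_0^4 f dx + (2) − (0), i.e. ∫_0^4 f dx must equal u'(0) − u'(4) = -2. Indeed ∫_0^4 (2*x^2 - 2*x - 43/6) dx = -2, so the data are compatible. The solution is then unique only up to an additive constant (fix it e.g. by requiring ∫_0^4 u dx = 0).


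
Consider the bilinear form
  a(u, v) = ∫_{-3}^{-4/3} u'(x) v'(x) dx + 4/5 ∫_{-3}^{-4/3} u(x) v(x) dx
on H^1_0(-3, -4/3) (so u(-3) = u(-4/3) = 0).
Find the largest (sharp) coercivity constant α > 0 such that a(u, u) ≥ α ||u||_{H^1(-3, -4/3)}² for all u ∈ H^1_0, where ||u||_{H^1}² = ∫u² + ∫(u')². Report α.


α = (20 + 9*π^2)/(25 + 9*π^2)

Coercivity of a(·,·) on H^1_0(-3, -4/3) means a(u, u) ≥ α ||u||_{H^1}² for every u ∈ H^1_0.
The interval has length L = 5/3, and Poincaré/coercivity depend only on L. Here a(u, u) = ∫(u')² + (4/5)·∫u².
Here 0 < c = 4/5 < 1. The condition a(u,u) ≥ α||u||_{H^1}² reads (1−α)∫(u')² ≥ (α−c)∫u². Any admissible α is ≤ 1 (rapidly oscillating u have ∫u²/∫(u')² → 0), and α = 1 would force 0 ≥ (1−c)∫u², impossible since c < 1; so 1−α > 0. By the sharp Poincaré inequality on H^1_0 of an interval of length L, ∫(u')² ≥ (π/L)²∫u² with equality for the first sine mode sin(π(x−x₀)/L) (x₀ the left endpoint), so the inequality holds for all u iff (1−α)(π/L)² ≥ α − c, i.e. α ≤ ((π/L)² + c)/((π/L)² + 1) = (1 + c(L/π)²)/(1 + (L/π)²). With (π/L)² = 9*π^2/25 and c = 4/5, the largest admissible constant is α = ((π/L)² + c)/((π/L)² + 1).
Simplifying, α = (20 + 9*π^2)/(25 + 9*π^2).


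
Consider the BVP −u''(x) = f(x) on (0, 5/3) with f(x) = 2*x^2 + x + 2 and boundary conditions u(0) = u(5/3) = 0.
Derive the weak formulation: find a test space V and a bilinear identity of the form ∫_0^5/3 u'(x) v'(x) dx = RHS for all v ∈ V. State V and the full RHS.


V = H^1_0(0, 5/3) (so v(0) = v(5/3) = 0); weak form: ∫_0^5/3 u'v' dx = ∫_0^5/3 (2*x^2 + x + 2) v dx for all v ∈ V.

Multiply both sides by a test function v and integrate from 0 to 5/3:
  ∫_0^5/3 −u''(x) v(x) dx = ∫_0^5/3 f(x) v(x) dx.
Integrate the LHS by parts once:
  ∫_0^5/3 −u'' v dx = −[u'(x) v(x)]_0^5/3 + ∫_0^5/3 u'(x) v'(x) dx.
Thus ∫_0^5/3 u'(x) v'(x) dx = ∫_0^5/3 f(x) v(x) dx + [u'(x) v(x)]_0^5/3.
Choose V so that boundary terms are either known or forced to vanish.
u is Dirichlet: u(0) = u(5/3) = 0. Let V = H^1_0(0, 5/3); then v(0) = v(5/3) = 0, and [u' v]_0^5/3 = 0.
Weak formulation: find u (satisfying any essential BC) such that ∫_0^5/3 u'(x) v'(x) dx = ∫_0^5/3 f v dx for all v ∈ V.
Substituting f(x) = 2*x^2 + x + 2, the right-hand side is ∫_0^5/3 (2*x^2 + x + 2) v dx.


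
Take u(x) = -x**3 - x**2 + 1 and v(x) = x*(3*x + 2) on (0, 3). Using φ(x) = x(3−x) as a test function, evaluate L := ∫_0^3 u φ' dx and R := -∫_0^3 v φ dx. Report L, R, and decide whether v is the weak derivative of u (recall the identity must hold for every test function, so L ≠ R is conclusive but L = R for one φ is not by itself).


LHS = 999/20, RHS = -999/20. No, v is not the weak derivative of u.

u(x) = -x**3 - x**2 + 1, classical derivative u'(x) = -3*x**2 - 2*x.
φ(x) = x(3−x), so φ'(x) = 3 - 2*x.
Note φ(0) = φ(3) = 0, so the boundary term u·φ vanishes.
LHS = ∫_0^3 u(x) φ'(x) dx = ∫_0^3 (2*x^4 - x^3 - 3*x^2 - 2*x + 3) dx. Term by term:
  ∫_0^3 2*x^4 dx = 486/5;  ∫_0^3 -x^3 dx = -81/4;  ∫_0^3 -3*x^2 dx = -27;
  ∫_0^3 -2*x dx = -9;  ∫_0^3 3 dx = 9.
Sum: 486/5 − 81/4 − 27 − 9 + 9 = 999/20.
So LHS = 999/20.
∫_0^3 v(x) φ(x) dx = ∫_0^3 (-3*x^4 + 7*x^3 + 6*x^2) dx. Term by term:
  ∫_0^3 -3*x^4 dx = -729/5;  ∫_0^3 7*x^3 dx = 567/4;  ∫_0^3 6*x^2 dx = 54.
Sum: -729/5 + 567/4 + 54 = 999/20.
So RHS = -∫_0^3 v(x) φ(x) dx = -999/20.
LHS − RHS = 999/10 ≠ 0, so the identity fails.
(For a valid weak derivative the identity must hold for EVERY test function, in particular this one. The failure shows v is NOT the weak derivative of u.)
Correct weak derivative would be u'(x) = -3*x**2 - 2*x.


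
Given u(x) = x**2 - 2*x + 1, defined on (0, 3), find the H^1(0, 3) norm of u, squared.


||u||_{H^1}^2 = 93/5

The H^1 norm (squared) on an interval (0, L) is
  ||u||_{H^1}^2 = ∫_0^L u(x)^2 dx + ∫_0^L u'(x)^2 dx.
Compute u'(x) = 2*x - 2.
Then u(x)^2 = x**4 - 4*x**3 + 6*x**2 - 4*x + 1 and u'(x)^2 = 4*x**2 - 8*x + 4.
Integrate each monomial from 0 to 3 using ∫_0^3 c·x^n dx = c·3^(n+1)/(n+1):
  ∫_0^3 u(x)^2 dx = ∫_0^3 (x^4 - 4*x^3 + 6*x^2 - 4*x + 1) dx. Term by term:
    ∫_0^3 x^4 dx = 243/5;  ∫_0^3 -4*x^3 dx = -81;  ∫_0^3 6*x^2 dx = 54;
    ∫_0^3 -4*x dx = -18;  ∫_0^3 1 dx = 3.
  Sum: 243/5 − 81 + 54 − 18 + 3 = 33/5.
  ∫_0^3 u'(x)^2 dx = ∫_0^3 (4*x^2 - 8*x + 4) dx. Term by term:
    ∫_0^3 4*x^2 dx = 36;  ∫_0^3 -8*x dx = -36;  ∫_0^3 4 dx = 12.
  Sum: 36 − 36 + 12 = 12.
Adding: ||u||_{H^1}^2 = 33/5 + 12 = 93/5.


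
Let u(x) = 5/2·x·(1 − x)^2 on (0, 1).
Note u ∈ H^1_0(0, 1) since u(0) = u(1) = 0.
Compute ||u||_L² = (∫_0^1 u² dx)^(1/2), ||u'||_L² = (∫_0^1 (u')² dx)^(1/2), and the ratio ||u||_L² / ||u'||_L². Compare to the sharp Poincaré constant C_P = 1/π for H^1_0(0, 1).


||u||_L² / ||u'||_L² = sqrt(14)/14 < C_P = 1/π.

u(x) = 5/2·x·(1 − x)^2, so u'(x) = 15*x^2/2 - 10*x + 5/2.
u(x) = 5/2·x·(1 − x)^2 vanishes at x = 0 and x = 1, so u ∈ H^1_0(0, 1). Differentiate via the product rule and integrate the resulting polynomials term by term.
  ∫_0^1 u² dx = ∫_0^1 (25*x^6/4 - 25*x^5 + 75*x^4/2 - 25*x^3 + 25*x^2/4) dx. Term by term:
    ∫_0^1 25*x^6/4 dx = 25/28;  ∫_0^1 -25*x^5 dx = -25/6;  ∫_0^1 75*x^4/2 dx = 15/2;
    ∫_0^1 -25*x^3 dx = -25/4;  ∫_0^1 25*x^2/4 dx = 25/12.
  Sum: 25/28 − 25/6 + 15/2 − 25/4 + 25/12 = 5/84.
  ∫_0^1 (u')² dx = ∫_0^1 (225*x^4/4 - 150*x^3 + 275*x^2/2 - 50*x + 25/4) dx. Term by term:
    ∫_0^1 225*x^4/4 dx = 45/4;  ∫_0^1 -150*x^3 dx = -75/2;  ∫_0^1 275*x^2/2 dx = 275/6;
    ∫_0^1 -50*x dx = -25;  ∫_0^1 25/4 dx = 25/4.
  Sum: 45/4 − 75/2 + 275/6 − 25 + 25/4 = 5/6.
∫_0^1 u² dx = 5/84, so ||u||_L² = sqrt(105)/42.
∫_0^1 (u')² dx = 5/6, so ||u'||_L² = sqrt(30)/6.
Ratio ||u||_L² / ||u'||_L² = sqrt(14)/14.
Sharp Poincaré constant on H^1_0(0, 1) is C_P = L/π = 1/π, achieved by sin(π·x).
A polynomial bump cannot attain the sharp Poincaré constant (only the first sine eigenfunction does), so the ratio is strictly less than C_P, consistent with ||u||_L² ≤ C_P ||u'||_L².


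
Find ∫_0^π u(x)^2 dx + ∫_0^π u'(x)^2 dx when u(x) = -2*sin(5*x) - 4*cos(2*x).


||u||_{H^1(0,π)}^2 = 800/21 + 92*π

u'(x) = 8*sin(2*x) - 10*cos(5*x).
Expand u² and (u')² and integrate term by term on (0, π), using: for integers n ≥ 1, ∫_0^π sin²(nx) dx = ∫_0^π cos²(nx) dx = π/2; for n ≠ n', ∫_0^π sin(nx)sin(n'x) dx = ∫_0^π cos(nx)cos(n'x) dx = 0; and by product-to-sum, ∫_0^π sin(nx)cos(n'x) dx = ½∫_0^π [sin((n+n')x) + sin((n−n')x)] dx, which is 0 when n+n' is even and 2n/(n²−n'²) when n+n' is odd (it need not vanish on (0, π)).
  u² squared terms: (-4)²·∫cos(2x)² dx = 16·π/2 = 8*π;  (-2)²·∫sin(5x)² dx = 4·π/2 = 2*π.
  u² cross terms: 2·(-4)·(-2)·∫cos(2x)·sin(5x) dx = 16·(10/21) = 160/21.
  So ∫_0^π u² dx = 8*π + 2*π + 160/21 = 160/21 + 10*π.
  (u')² squared terms: (-10)²·∫cos(5x)² dx = 100·π/2 = 50*π;  (8)²·∫sin(2x)² dx = 64·π/2 = 32*π.
  (u')² cross terms: 2·(-10)·(8)·∫cos(5x)·sin(2x) dx = -160·(-4/21) = 640/21.
  So ∫_0^π (u')² dx = 50*π + 32*π + 640/21 = 640/21 + 82*π.
||u||_{H^1}^2 = (160/21 + 10*π) + (640/21 + 82*π) = 800/21 + 92*π.


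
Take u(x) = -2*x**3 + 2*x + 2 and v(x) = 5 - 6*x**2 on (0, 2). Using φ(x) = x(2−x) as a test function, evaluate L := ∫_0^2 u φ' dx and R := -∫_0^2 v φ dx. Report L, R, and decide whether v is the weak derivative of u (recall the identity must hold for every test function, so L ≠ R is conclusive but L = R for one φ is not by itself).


LHS = 104/15, RHS = 44/15. No, v is not the weak derivative of u.

u(x) = -2*x**3 + 2*x + 2, classical derivative u'(x) = 2 - 6*x**2.
φ(x) = x(2−x), so φ'(x) = 2 - 2*x.
Note φ(0) = φ(2) = 0, so the boundary term u·φ vanishes.
LHS = ∫_0^2 u(x) φ'(x) dx = ∫_0^2 (4*x^4 - 4*x^3 - 4*x^2 + 4) dx. Term by term:
  ∫_0^2 4*x^4 dx = 128/5;  ∫_0^2 -4*x^3 dx = -16;  ∫_0^2 -4*x^2 dx = -32/3;
  ∫_0^2 4 dx = 8.
Sum: 128/5 − 16 − 32/3 + 8 = 104/15.
So LHS = 104/15.
∫_0^2 v(x) φ(x) dx = ∫_0^2 (6*x^4 - 12*x^3 - 5*x^2 + 10*x) dx. Term by term:
  ∫_0^2 6*x^4 dx = 192/5;  ∫_0^2 -12*x^3 dx = -48;  ∫_0^2 -5*x^2 dx = -40/3;
  ∫_0^2 10*x dx = 20.
Sum: 192/5 − 48 − 40/3 + 20 = -44/15.
So RHS = -∫_0^2 v(x) φ(x) dx = 44/15.
LHS − RHS = 4 ≠ 0, so the identity fails.
(For a valid weak derivative the identity must hold for EVERY test function, in particular this one. The failure shows v is NOT the weak derivative of u.)
Correct weak derivative would be u'(x) = 2 - 6*x**2.


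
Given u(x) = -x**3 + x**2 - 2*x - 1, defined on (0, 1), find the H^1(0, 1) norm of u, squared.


||u||_{H^1}^2 = 1703/210

The H^1 norm (squared) on an interval (0, L) is
  ||u||_{H^1}^2 = ∫_0^L u(x)^2 dx + ∫_0^L u'(x)^2 dx.
Compute u'(x) = -3*x**2 + 2*x - 2.
Then u(x)^2 = x**6 - 2*x**5 + 5*x**4 - 2*x**3 + 2*x**2 + 4*x + 1 and u'(x)^2 = 9*x**4 - 12*x**3 + 16*x**2 - 8*x + 4.
Integrate each monomial from 0 to 1 using ∫_0^1 c·x^n dx = c·1^(n+1)/(n+1):
  ∫_0^1 u(x)^2 dx = ∫_0^1 (x^6 - 2*x^5 + 5*x^4 - 2*x^3 + 2*x^2 + 4*x + 1) dx. Term by term:
    ∫_0^1 x^6 dx = 1/7;  ∫_0^1 -2*x^5 dx = -1/3;  ∫_0^1 5*x^4 dx = 1;
    ∫_0^1 -2*x^3 dx = -1/2;  ∫_0^1 2*x^2 dx = 2/3;  ∫_0^1 4*x dx = 2;
    ∫_0^1 1 dx = 1.
  Sum: 1/7 − 1/3 + 1 − 1/2 + 2/3 + 2 + 1 = 167/42.
  ∫_0^1 u'(x)^2 dx = ∫_0^1 (9*x^4 - 12*x^3 + 16*x^2 - 8*x + 4) dx. Term by term:
    ∫_0^1 9*x^4 dx = 9/5;  ∫_0^1 -12*x^3 dx = -3;  ∫_0^1 16*x^2 dx = 16/3;
    ∫_0^1 -8*x dx = -4;  ∫_0^1 4 dx = 4.
  Sum: 9/5 − 3 + 16/3 − 4 + 4 = 62/15.
Adding: ||u||_{H^1}^2 = 167/42 + 62/15 = 1703/210.


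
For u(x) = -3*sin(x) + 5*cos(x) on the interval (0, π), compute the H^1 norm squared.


||u||_{H^1(0,π)}^2 = 34*π

u'(x) = -5*sin(x) - 3*cos(x).
Expand u² and (u')² and integrate term by term on (0, π), using: for integers n ≥ 1, ∫_0^π sin²(nx) dx = ∫_0^π cos²(nx) dx = π/2; for n ≠ n', ∫_0^π sin(nx)sin(n'x) dx = ∫_0^π cos(nx)cos(n'x) dx = 0; and by product-to-sum, ∫_0^π sin(nx)cos(n'x) dx = ½∫_0^π [sin((n+n')x) + sin((n−n')x)] dx, which is 0 when n+n' is even and 2n/(n²−n'²) when n+n' is odd (it need not vanish on (0, π)).
  u² squared terms: (-3)²·∫sin(x)² dx = 9·π/2 = 9*π/2;  (5)²·∫cos(x)² dx = 25·π/2 = 25*π/2.
  u² cross terms: 2·(-3)·(5)·∫sin(x)·cos(x) dx = -30·(0) = 0.
  So ∫_0^π u² dx = 9*π/2 + 25*π/2 + 0 = 17*π.
  (u')² squared terms: (-5)²·∫sin(x)² dx = 25·π/2 = 25*π/2;  (-3)²·∫cos(x)² dx = 9·π/2 = 9*π/2.
  (u')² cross terms: 2·(-5)·(-3)·∫sin(x)·cos(x) dx = 30·(0) = 0.
  So ∫_0^π (u')² dx = 25*π/2 + 9*π/2 + 0 = 17*π.
||u||_{H^1}^2 = (17*π) + (17*π) = 34*π.


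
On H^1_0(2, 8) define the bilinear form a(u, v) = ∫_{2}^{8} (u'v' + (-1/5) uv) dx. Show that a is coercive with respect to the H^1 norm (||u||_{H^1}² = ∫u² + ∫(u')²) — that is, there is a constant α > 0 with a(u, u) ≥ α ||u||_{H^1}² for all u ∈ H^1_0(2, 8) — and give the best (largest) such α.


α = (-36/5 + π^2)/(π^2 + 36)

Coercivity of a(·,·) on H^1_0(2, 8) means a(u, u) ≥ α ||u||_{H^1}² for every u ∈ H^1_0.
The interval has length L = 6, and Poincaré/coercivity depend only on L. Here a(u, u) = ∫(u')² + (-1/5)·∫u².
Here c = -1/5 < 0 with |c| < (π/L)² = π^2/36, so coercivity still holds. The condition a(u,u) ≥ α||u||_{H^1}² reads (1−α)∫(u')² ≥ (α−c)∫u². Any admissible α is ≤ 1 (rapidly oscillating u have ∫u²/∫(u')² → 0), and α = 1 would force 0 ≥ (1−c)∫u², impossible since c < 1; so 1−α > 0. By the sharp Poincaré inequality on H^1_0 of an interval of length L, ∫(u')² ≥ (π/L)²∫u² with equality for the first sine mode sin(π(x−x₀)/L) (x₀ the left endpoint), so the inequality holds for all u iff (1−α)(π/L)² ≥ α − c, i.e. α ≤ ((π/L)² + c)/((π/L)² + 1) = (1 + c(L/π)²)/(1 + (L/π)²). (Direct route, valid since c ≤ 0: Poincaré gives c∫u² ≥ c(L/π)²∫(u')², so a(u,u) ≥ (1 + c(L/π)²)∫(u')², while ||u||_{H^1}² ≤ (1 + (L/π)²)∫(u')²; dividing yields the same α.) With (π/L)² = π^2/36 and c = -1/5, the largest admissible constant is α = ((π/L)² + c)/((π/L)² + 1).
Simplifying, α = (-36/5 + π^2)/(π^2 + 36).


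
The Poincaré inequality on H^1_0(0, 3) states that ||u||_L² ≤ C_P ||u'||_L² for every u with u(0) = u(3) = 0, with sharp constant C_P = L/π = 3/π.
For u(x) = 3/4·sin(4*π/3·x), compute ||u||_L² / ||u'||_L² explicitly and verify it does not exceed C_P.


||u||_L² / ||u'||_L² = 3/(4*π) < C_P = 3/π.

u(x) = 3/4·sin(4*π/3·x), so u'(x) = π*cos(4*π*x/3).
Writing u(x) = A·sin(kπx/L) with A = 3/4 and k = 4, use ∫_0^L sin²(kπx/L) dx = L/2 and ∫_0^L cos²(kπx/L) dx = L/2.
u² = 9/16·sin²(4*π/3·x) and (u')² = π^2·cos²(4*π/3·x), and each of sin², cos² integrates to L/2 = 3/2 over (0, 3).
∫_0^3 u² dx = 27/32, so ||u||_L² = 3*sqrt(6)/8.
∫_0^3 (u')² dx = 3*π^2/2, so ||u'||_L² = sqrt(6)*π/2.
Ratio ||u||_L² / ||u'||_L² = 3/(4*π).
Sharp Poincaré constant on H^1_0(0, 3) is C_P = L/π = 3/π, achieved by sin(π/3·x).
This is the k = 4 harmonic; the ratio L/(kπ) is strictly less than C_P = L/π, consistent with the sharp inequality ||u||_L² ≤ C_P ||u'||_L².


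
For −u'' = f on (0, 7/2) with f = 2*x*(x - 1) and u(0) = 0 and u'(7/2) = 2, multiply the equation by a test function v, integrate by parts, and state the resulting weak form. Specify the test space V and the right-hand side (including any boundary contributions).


V = {v ∈ H^1(0, 7/2) : v(0) = 0} (test functions vanish at x = 0 where u is specified); weak form: ∫_0^7/2 u'v' dx = ∫_0^7/2 (2*x*(x - 1)) v dx + 2·v(7/2) for all v ∈ V.

Multiply both sides by a test function v and integrate from 0 to 7/2:
  ∫_0^7/2 −u''(x) v(x) dx = ∫_0^7/2 f(x) v(x) dx.
Integrate the LHS by parts once:
  ∫_0^7/2 −u'' v dx = −[u'(x) v(x)]_0^7/2 + ∫_0^7/2 u'(x) v'(x) dx.
Thus ∫_0^7/2 u'(x) v'(x) dx = ∫_0^7/2 f(x) v(x) dx + [u'(x) v(x)]_0^7/2.
Choose V so that boundary terms are either known or forced to vanish.
Mixed BC: u(0) = 0 (Dirichlet) and u'(7/2) = 2 (Neumann). Define V = {v ∈ H^1(0, 7/2) : v(0) = 0}. Then [u' v]_0^7/2 = u'(7/2)·v(7/2) − u'(0)·0 = 2·v(7/2).
Weak formulation: find u (satisfying any essential BC) such that ∫_0^7/2 u'(x) v'(x) dx = ∫_0^7/2 f v dx + 2·v(7/2) for all v ∈ V (Dirichlet at 0 absorbed into V; Neumann datum at x = 7/2 contributes the boundary term).
Substituting f(x) = 2*x*(x - 1), the right-hand side is ∫_0^7/2 (2*x*(x - 1)) v dx + 2·v(7/2).


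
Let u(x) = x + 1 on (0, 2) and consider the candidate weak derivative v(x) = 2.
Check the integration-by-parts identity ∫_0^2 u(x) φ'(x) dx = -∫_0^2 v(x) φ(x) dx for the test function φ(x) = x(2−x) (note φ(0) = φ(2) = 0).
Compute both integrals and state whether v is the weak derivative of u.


LHS = -4/3, RHS = -8/3. No, v is not the weak derivative of u.

u(x) = x + 1, classical derivative u'(x) = 1.
φ(x) = x(2−x), so φ'(x) = 2 - 2*x.
Note φ(0) = φ(2) = 0, so the boundary term u·φ vanishes.
LHS = ∫_0^2 u(x) φ'(x) dx = ∫_0^2 (2 - 2*x^2) dx. Term by term:
  ∫_0^2 -2*x^2 dx = -16/3;  ∫_0^2 2 dx = 4.
Sum: -16/3 + 4 = -4/3.
So LHS = -4/3.
∫_0^2 v(x) φ(x) dx = ∫_0^2 (-2*x^2 + 4*x) dx. Term by term:
  ∫_0^2 -2*x^2 dx = -16/3;  ∫_0^2 4*x dx = 8.
Sum: -16/3 + 8 = 8/3.
So RHS = -∫_0^2 v(x) φ(x) dx = -8/3.
LHS − RHS = 4/3 ≠ 0, so the identity fails.
(For a valid weak derivative the identity must hold for EVERY test function, in particular this one. The failure shows v is NOT the weak derivative of u.)
Correct weak derivative would be u'(x) = 1.


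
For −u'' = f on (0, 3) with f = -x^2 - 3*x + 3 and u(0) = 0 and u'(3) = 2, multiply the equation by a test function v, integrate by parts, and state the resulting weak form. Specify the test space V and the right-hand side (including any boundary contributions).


V = {v ∈ H^1(0, 3) : v(0) = 0} (test functions vanish at x = 0 where u is specified); weak form: ∫_0^3 u'v' dx = ∫_0^3 (-x^2 - 3*x + 3) v dx + 2·v(3) for all v ∈ V.

Multiply both sides by a test function v and integrate from 0 to 3:
  ∫_0^3 −u''(x) v(x) dx = ∫_0^3 f(x) v(x) dx.
Integrate the LHS by parts once:
  ∫_0^3 −u'' v dx = −[u'(x) v(x)]_0^3 + ∫_0^3 u'(x) v'(x) dx.
Thus ∫_0^3 u'(x) v'(x) dx = ∫_0^3 f(x) v(x) dx + [u'(x) v(x)]_0^3.
Choose V so that boundary terms are either known or forced to vanish.
Mixed BC: u(0) = 0 (Dirichlet) and u'(3) = 2 (Neumann). Define V = {v ∈ H^1(0, 3) : v(0) = 0}. Then [u' v]_0^3 = u'(3)·v(3) − u'(0)·0 = 2·v(3).
Weak formulation: find u (satisfying any essential BC) such that ∫_0^3 u'(x) v'(x) dx = ∫_0^3 f v dx + 2·v(3) for all v ∈ V (Dirichlet at 0 absorbed into V; Neumann datum at x = 3 contributes the boundary term).
Substituting f(x) = -x^2 - 3*x + 3, the right-hand side is ∫_0^3 (-x^2 - 3*x + 3) v dx + 2·v(3).
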